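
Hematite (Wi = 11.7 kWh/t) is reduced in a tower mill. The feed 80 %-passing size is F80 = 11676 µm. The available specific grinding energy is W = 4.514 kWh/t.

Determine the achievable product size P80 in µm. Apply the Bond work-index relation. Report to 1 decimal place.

W = 10·Wi·[P80^(−½) − F80^(−½)]
P80^(−½) = W/(10 Wi) + F80^(−½)
  = 4.5140/(10·11.7) + 1/√11676 = 0.038581 + 0.009254 = 0.047836
P80 = (1/0.047836)² = 20.9049² = 437.01 µm

P80 = 437.0 µm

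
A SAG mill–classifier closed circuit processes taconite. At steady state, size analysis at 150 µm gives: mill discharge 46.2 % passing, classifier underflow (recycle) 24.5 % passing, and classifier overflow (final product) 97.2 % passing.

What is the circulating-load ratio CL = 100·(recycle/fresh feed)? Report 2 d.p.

Classifier node, passing 150 µm:
r = (o − d)/(d − u)
r = (97.2 − 46.2)/(46.2 − 24.5) = 51.0/21.7 = 2.3502
CL = 100·r = 235.02 %

CL = 235.02 %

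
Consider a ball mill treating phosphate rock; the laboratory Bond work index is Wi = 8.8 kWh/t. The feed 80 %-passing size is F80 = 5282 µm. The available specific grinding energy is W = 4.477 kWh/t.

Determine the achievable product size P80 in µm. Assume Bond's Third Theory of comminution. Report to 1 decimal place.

P80 = 239.4 µm

W = 10 Wi (1/√P80 − 1/√F80)  [Bond]
⇒ 1/√P80 = W/(10 Wi) + 1/√F80
  = 4.4770/(10·8.8) + 1/√5282 = 0.050875 + 0.013759 = 0.064634
P80 = (1/0.064634)² = 15.4716² = 239.37 µm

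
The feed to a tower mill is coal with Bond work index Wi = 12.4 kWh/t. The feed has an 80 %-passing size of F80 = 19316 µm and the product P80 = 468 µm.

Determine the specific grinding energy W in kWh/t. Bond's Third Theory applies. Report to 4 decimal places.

W = 10·Wi·(P80^(-½) − F80^(-½))
1/√468 = 0.046225;  1/√19316 = 0.007195
W = 10·12.4·(0.046225 − 0.007195) = 4.8397 kWh/t

W = 4.8397 kWh/t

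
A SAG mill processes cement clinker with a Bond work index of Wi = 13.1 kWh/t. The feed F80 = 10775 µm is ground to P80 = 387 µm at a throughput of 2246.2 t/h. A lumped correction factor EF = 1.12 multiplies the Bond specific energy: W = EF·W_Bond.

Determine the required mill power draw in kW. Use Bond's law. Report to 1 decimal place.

W = 10 Wi (P80^-0.5 − F80^-0.5)
W = 10·13.1·(1/√387 − 1/√10775) = 10·13.1·(0.041199) = 5.3971 kWh/t
Apply correction: 5.3971 × 1.12 = 6.0447 kWh/t
P = W·T = 6.0447·2246.2 = 13577.7 kW

P = 13577.7 kW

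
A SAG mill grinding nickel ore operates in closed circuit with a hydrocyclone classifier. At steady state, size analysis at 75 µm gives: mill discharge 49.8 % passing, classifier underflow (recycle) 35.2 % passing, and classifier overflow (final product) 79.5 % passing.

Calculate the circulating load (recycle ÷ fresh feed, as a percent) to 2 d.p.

CL = 203.42 %

Mass balance on the −75 µm fraction:
Fd + Rd = Ru + Fo ⇒ R/F = (o−d)/(d−u)
r = (79.5 − 49.8)/(49.8 − 35.2) = 29.7/14.6 = 2.0342
CL = 100·r = 203.42 %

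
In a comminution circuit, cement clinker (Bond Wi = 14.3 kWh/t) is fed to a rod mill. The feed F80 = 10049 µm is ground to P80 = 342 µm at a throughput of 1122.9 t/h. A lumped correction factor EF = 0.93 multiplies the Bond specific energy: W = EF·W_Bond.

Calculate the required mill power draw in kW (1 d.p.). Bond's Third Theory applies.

P = 6585.4 kW

Bond:  W = 10 Wi (1/√P − 1/√F)
W = 10·14.3·(1/√342 − 1/√10049) = 10·14.3·(0.044098) = 6.3060 kWh/t
Apply correction: 6.3060 × 0.93 = 5.8646 kWh/t
P_mill = W·ṁ = 5.8646·1122.9 = 6585.4 kW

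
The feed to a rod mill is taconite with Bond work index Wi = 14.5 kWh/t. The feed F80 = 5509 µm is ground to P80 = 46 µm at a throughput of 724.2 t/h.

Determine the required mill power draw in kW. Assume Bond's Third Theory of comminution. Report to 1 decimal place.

P = 14067.9 kW

Bond: W = 10·Wi·(1/√P80 − 1/√F80)
W = 10·14.5·(1/√46 − 1/√5509) = 10·14.5·(0.133969) = 19.4255 kWh/t
Power = W × throughput = 19.4255 kWh/t × 724.2 t/h = 14067.9 kW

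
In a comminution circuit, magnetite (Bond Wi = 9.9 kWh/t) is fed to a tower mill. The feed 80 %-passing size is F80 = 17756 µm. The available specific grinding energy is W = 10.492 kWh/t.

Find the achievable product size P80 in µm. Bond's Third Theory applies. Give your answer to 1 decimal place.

P80 = 77.6 µm

Bond: W = 10·Wi·(1/√P80 − 1/√F80)
⇒ 1/√P80 = W/(10·Wi) + 1/√F80
  = 10.4920/(10·9.9) + 1/√17756 = 0.105980 + 0.007505 = 0.113484
P80 = (1/0.113484)² = 8.8118² = 77.65 µm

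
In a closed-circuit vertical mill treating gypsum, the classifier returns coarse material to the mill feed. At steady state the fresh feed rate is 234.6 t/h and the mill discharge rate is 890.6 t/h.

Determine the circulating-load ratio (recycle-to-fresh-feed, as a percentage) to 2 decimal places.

Discharge = new feed + return, hence
R = M − F = 890.6 − 234.6 = 656.0 t/h
CL = 100·R/F = 100·656.0/234.6 = 279.62 %

CL = 279.62 %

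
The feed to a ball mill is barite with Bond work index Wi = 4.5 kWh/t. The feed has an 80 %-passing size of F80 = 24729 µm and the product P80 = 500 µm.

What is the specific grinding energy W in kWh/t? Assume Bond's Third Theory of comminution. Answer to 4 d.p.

W = 10·Wi·[P80^(−½) − F80^(−½)]
1/√500 = 0.044721;  1/√24729 = 0.006359
W = 10·4.5·(0.044721 − 0.006359) = 1.7263 kWh/t

W = 1.7263 kWh/t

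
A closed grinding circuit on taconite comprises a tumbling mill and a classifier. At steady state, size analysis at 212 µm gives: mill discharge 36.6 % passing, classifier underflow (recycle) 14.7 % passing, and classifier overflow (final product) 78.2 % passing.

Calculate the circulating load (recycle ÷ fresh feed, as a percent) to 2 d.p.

Classifier node, passing 212 µm:
Fd + Rd = Ru + Fo ⇒ R/F = (o−d)/(d−u)
r = (78.2 − 36.6)/(36.6 − 14.7) = 41.6/21.9 = 1.8995
CL = 100·r = 189.95 %

CL = 189.95 %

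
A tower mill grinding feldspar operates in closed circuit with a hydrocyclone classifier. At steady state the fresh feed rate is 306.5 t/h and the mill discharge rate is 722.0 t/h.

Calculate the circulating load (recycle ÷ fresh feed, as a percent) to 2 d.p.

CL = 135.56 %

Steady state: M = F + R.
R = M − F = 722.0 − 306.5 = 415.5 t/h
CL = 100·R/F = 100·415.5/306.5 = 135.56 %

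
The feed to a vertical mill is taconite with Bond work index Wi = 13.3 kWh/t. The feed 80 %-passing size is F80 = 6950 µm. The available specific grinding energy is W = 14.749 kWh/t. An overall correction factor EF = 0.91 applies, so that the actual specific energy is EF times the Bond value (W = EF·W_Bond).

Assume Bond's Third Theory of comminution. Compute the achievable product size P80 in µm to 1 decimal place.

W_Bond = 10·Wi·(1/√P₈₀ − 1/√F₈₀)
W_Bond = W / EF = 14.749 / 0.91 = 16.2077 kWh/t
⇒ 1/√P80 = W_Bond/(10·Wi) + 1/√F80
  = 16.2077/(10·13.3) + 1/√6950 = 0.121862 + 0.011995 = 0.133858
P80 = (1/0.133858)² = 7.4706² = 55.81 µm

P80 = 55.8 µm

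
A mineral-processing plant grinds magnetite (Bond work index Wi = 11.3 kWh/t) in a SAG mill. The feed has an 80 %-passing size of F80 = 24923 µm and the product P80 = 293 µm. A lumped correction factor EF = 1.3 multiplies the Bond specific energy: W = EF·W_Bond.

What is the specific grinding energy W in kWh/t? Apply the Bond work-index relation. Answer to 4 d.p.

W = 7.6515 kWh/t

W = 10·Wi·(P80^(-½) − F80^(-½))
1/√293 = 0.058421;  1/√24923 = 0.006334
W = 10·11.3·(0.058421 − 0.006334) = 5.8858 kWh/t
Apply correction: 5.8858 × 1.3 = 7.6515 kWh/t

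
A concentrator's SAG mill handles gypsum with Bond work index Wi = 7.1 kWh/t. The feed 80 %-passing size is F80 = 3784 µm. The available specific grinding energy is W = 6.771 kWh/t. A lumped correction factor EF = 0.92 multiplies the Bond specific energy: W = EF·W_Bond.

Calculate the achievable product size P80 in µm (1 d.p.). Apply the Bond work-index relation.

P80 = 69.5 µm

W_Bond = 10·Wi·(1/√P₈₀ − 1/√F₈₀)
W_Bond = W / EF = 6.771 / 0.92 = 7.3598 kWh/t
P80^(−½) = W_Bond/(10 Wi) + F80^(−½)
  = 7.3598/(10·7.1) + 1/√3784 = 0.103659 + 0.016256 = 0.119915
P80 = (1/0.119915)² = 8.3392² = 69.54 µm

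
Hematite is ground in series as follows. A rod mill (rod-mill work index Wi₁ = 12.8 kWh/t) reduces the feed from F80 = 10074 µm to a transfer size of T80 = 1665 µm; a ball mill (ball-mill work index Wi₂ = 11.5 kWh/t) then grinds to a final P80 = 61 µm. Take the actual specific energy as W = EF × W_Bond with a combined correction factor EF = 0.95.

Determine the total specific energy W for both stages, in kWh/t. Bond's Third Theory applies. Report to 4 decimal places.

W = 10·Wi·(P80^(-½) − F80^(-½))
Stage 1 (10074→1665 µm, Wi₁=12.8): W₁ = 10·12.8·(0.024507 − 0.009963) = 1.8616 kWh/t
Stage 2 (1665→61 µm, Wi₂=11.5): W₂ = 10·11.5·(0.128037 − 0.024507) = 11.9059 kWh/t
W = W₁ + W₂ = 1.8616 + 11.9059 = 13.7675 kWh/t
Corrected W = EF·W_Bond = 0.95·13.7675 = 13.0792 kWh/t

W = 13.0792 kWh/t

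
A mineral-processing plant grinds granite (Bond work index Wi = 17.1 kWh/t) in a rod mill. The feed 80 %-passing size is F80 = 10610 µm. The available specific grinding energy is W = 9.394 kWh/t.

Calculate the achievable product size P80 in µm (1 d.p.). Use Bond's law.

W = 10·Wi·(P80^(-½) − F80^(-½))
⇒ 1/√P80 = W/(10·Wi) + 1/√F80
  = 9.3940/(10·17.1) + 1/√10610 = 0.054936 + 0.009708 = 0.064644
P80 = (1/0.064644)² = 15.4694² = 239.30 µm

P80 = 239.3 µm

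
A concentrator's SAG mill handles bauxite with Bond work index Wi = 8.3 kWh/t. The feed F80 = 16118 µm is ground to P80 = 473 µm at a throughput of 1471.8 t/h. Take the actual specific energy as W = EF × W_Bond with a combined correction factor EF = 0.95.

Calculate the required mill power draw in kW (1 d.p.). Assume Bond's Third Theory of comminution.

P = 4421.9 kW

W = 10 Wi / √P80 − 10 Wi / √F80
W = 10·8.3·(1/√473 − 1/√16118) = 10·8.3·(0.038103) = 3.1626 kWh/t
W_actual = 0.95 × 3.1626 = 3.0044 kWh/t
P = W·T = 3.0044·1471.8 = 4421.9 kW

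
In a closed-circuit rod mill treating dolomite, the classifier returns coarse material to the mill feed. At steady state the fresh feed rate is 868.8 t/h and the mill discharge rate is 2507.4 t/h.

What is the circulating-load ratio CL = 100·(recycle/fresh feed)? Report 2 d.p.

CL = 188.60 %

M = F + R at steady state, so:
R = M − F = 2507.4 − 868.8 = 1638.6 t/h
CL = 100·R/F = 100·1638.6/868.8 = 188.60 %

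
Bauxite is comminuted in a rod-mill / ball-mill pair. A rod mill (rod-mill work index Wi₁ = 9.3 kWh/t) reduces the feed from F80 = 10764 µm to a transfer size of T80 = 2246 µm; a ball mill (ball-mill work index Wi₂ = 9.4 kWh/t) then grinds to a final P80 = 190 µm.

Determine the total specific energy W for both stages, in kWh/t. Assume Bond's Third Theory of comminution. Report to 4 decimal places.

W = 5.9020 kWh/t

W_Bond = 10·Wi·(1/√P₈₀ − 1/√F₈₀)
Stage 1 (10764→2246 µm, Wi₁=9.3): W₁ = 10·9.3·(0.021101 − 0.009639) = 1.0660 kWh/t
Stage 2 (2246→190 µm, Wi₂=9.4): W₂ = 10·9.4·(0.072548 − 0.021101) = 4.8360 kWh/t
W = W₁ + W₂ = 1.0660 + 4.8360 = 5.9020 kWh/t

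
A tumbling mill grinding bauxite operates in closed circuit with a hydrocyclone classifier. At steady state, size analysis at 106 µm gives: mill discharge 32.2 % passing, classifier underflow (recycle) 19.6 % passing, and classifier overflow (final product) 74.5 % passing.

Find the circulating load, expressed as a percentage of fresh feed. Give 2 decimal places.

Classifier node, passing 106 µm:
Fd + Rd = Ru + Fo ⇒ R/F = (o−d)/(d−u)
r = (74.5 − 32.2)/(32.2 − 19.6) = 42.3/12.6 = 3.3571
CL = 100·r = 335.71 %

CL = 335.71 %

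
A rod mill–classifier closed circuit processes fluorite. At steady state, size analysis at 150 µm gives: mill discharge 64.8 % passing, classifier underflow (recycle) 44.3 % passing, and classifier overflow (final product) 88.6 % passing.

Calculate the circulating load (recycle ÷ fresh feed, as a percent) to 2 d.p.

Two-product formula at 150 µm:
r = (o − d)/(d − u)
r = (88.6 − 64.8)/(64.8 − 44.3) = 23.8/20.5 = 1.1610
CL = 100·r = 116.10 %

CL = 116.10 %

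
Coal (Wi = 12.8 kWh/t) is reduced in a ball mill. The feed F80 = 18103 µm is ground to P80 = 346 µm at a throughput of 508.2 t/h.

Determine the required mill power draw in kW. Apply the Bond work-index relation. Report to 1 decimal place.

W = 10 Wi (P80^-0.5 − F80^-0.5)
W = 10·12.8·(1/√346 − 1/√18103) = 10·12.8·(0.046328) = 5.9300 kWh/t
P_mill = W·ṁ = 5.9300·508.2 = 3013.6 kW

P = 3013.6 kW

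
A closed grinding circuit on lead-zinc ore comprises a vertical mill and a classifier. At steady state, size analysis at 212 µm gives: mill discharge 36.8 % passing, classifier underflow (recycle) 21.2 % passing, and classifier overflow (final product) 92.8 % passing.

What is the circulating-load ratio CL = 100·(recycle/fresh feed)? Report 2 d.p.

Let r = R/F. Size balance at 212 µm:
r = (o − d)/(d − u)
r = (92.8 − 36.8)/(36.8 − 21.2) = 56.0/15.6 = 3.5897
CL = 100·r = 358.97 %

CL = 358.97 %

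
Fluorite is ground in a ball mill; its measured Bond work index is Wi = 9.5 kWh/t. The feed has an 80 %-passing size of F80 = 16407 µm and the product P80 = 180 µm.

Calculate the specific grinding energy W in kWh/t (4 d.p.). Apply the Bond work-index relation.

W = 6.3392 kWh/t

W = 10 Wi (P80^-0.5 − F80^-0.5)
1/√180 = 0.074536;  1/√16407 = 0.007807
W = 10·9.5·(0.074536 − 0.007807) = 6.3392 kWh/t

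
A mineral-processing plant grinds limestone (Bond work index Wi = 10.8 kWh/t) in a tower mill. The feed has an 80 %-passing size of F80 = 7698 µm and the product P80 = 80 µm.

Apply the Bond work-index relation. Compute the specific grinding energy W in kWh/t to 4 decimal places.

W = 10 Wi (P80^-0.5 − F80^-0.5)
1/√80 = 0.111803;  1/√7698 = 0.011398
W = 10·10.8·(0.111803 − 0.011398) = 10.8438 kWh/t

W = 10.8438 kWh/t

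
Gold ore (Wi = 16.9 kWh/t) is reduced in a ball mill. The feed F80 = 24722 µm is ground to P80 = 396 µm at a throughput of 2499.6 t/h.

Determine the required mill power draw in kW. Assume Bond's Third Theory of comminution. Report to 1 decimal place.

P = 18541.4 kW

W = 10·Wi·[P80^(−½) − F80^(−½)]
W = 10·16.9·(1/√396 − 1/√24722) = 10·16.9·(0.043892) = 7.4177 kWh/t
Power = W × throughput = 7.4177 kWh/t × 2499.6 t/h = 18541.4 kW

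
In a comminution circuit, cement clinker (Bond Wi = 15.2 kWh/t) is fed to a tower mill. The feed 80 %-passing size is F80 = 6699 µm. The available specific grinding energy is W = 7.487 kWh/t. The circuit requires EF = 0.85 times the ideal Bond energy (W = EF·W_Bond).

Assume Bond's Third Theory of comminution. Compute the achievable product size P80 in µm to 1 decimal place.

P80 = 203.1 µm

Bond:  W = 10 Wi (1/√P − 1/√F)
W_Bond = W / EF = 7.487 / 0.85 = 8.8082 kWh/t
1/√P80 = 1/√F80 + W_Bond/(10·Wi)
  = 8.8082/(10·15.2) + 1/√6699 = 0.057949 + 0.012218 = 0.070167
P80 = (1/0.070167)² = 14.2518² = 203.11 µm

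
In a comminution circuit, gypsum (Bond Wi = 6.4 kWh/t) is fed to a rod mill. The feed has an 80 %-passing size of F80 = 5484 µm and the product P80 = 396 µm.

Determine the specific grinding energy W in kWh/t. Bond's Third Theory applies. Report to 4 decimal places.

W_Bond = 10·Wi·(1/√P₈₀ − 1/√F₈₀)
1/√396 = 0.050252;  1/√5484 = 0.013504
W = 10·6.4·(0.050252 − 0.013504) = 2.3519 kWh/t

W = 2.3519 kWh/t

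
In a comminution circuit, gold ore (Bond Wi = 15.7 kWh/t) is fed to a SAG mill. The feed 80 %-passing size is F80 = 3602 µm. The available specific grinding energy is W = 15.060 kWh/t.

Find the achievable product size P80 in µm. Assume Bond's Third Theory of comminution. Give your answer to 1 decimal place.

P80 = 78.9 µm

W = 10 Wi (P80^-0.5 − F80^-0.5)
⇒ 1/√P80 = W/(10 Wi) + 1/√F80
  = 15.0600/(10·15.7) + 1/√3602 = 0.095924 + 0.016662 = 0.112586
P80 = (1/0.112586)² = 8.8821² = 78.89 µm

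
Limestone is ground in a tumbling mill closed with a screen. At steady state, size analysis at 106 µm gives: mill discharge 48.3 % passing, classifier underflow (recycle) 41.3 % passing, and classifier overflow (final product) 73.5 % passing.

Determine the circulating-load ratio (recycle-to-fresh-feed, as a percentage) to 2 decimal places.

Let r = R/F. Size balance at 106 µm:
Fd + Rd = Ru + Fo ⇒ R/F = (o−d)/(d−u)
r = (73.5 − 48.3)/(48.3 − 41.3) = 25.2/7.0 = 3.6000
CL = 100·r = 360.00 %

CL = 360.00 %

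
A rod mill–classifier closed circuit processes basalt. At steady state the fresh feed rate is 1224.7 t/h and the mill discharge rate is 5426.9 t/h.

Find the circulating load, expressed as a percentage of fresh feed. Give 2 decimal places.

M = F + R at steady state, so:
R = M − F = 5426.9 − 1224.7 = 4202.2 t/h
CL = 100·R/F = 100·4202.2/1224.7 = 343.12 %

CL = 343.12 %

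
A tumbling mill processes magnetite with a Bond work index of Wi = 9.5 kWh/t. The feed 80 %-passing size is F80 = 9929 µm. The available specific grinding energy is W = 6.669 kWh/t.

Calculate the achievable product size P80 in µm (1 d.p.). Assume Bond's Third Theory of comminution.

P80 = 155.3 µm

Bond:  W = 10 Wi (1/√P − 1/√F)
⇒ 1/√P80 = W/(10 Wi) + 1/√F80
  = 6.6690/(10·9.5) + 1/√9929 = 0.070200 + 0.010036 = 0.080236
P80 = (1/0.080236)² = 12.4633² = 155.33 µm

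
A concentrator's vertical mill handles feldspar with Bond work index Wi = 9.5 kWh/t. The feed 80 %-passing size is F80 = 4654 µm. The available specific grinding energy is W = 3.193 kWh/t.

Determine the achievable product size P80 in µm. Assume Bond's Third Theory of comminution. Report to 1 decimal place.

P80 = 429.2 µm

W = 10·Wi·(P80^(-½) − F80^(-½))
P80^-0.5 = F80^-0.5 + W/(10 Wi)
  = 3.1930/(10·9.5) + 1/√4654 = 0.033611 + 0.014658 = 0.048269
P80 = (1/0.048269)² = 20.7173² = 429.20 µm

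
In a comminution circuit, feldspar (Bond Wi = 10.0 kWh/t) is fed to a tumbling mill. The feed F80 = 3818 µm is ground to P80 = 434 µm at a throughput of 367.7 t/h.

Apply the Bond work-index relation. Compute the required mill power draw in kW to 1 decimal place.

P = 1169.9 kW

W_Bond = 10·Wi·(1/√P₈₀ − 1/√F₈₀)
W = 10·10.0·(1/√434 − 1/√3818) = 10·10.0·(0.031818) = 3.1818 kWh/t
Power = W × throughput = 3.1818 kWh/t × 367.7 t/h = 1169.9 kW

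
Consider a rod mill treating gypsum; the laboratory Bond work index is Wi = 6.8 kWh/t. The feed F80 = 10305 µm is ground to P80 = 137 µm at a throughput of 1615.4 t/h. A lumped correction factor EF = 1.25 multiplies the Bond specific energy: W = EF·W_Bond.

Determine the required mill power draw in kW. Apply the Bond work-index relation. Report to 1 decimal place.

P = 10378.5 kW

W = 10 Wi (1/√P80 − 1/√F80)  [Bond]
W = 10·6.8·(1/√137 − 1/√10305) = 10·6.8·(0.075585) = 5.1398 kWh/t
W_actual = 1.25 × 5.1398 = 6.4247 kWh/t
Mill draw = 6.4247 × 1615.4 = 10378.5 kW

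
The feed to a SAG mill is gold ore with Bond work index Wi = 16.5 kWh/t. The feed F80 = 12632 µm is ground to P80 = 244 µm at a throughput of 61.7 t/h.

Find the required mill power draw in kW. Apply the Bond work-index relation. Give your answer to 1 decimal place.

P = 561.2 kW

Bond: W = 10·Wi·(1/√P80 − 1/√F80)
W = 10·16.5·(1/√244 − 1/√12632) = 10·16.5·(0.055121) = 9.0950 kWh/t
P = W·T = 9.0950·61.7 = 561.2 kW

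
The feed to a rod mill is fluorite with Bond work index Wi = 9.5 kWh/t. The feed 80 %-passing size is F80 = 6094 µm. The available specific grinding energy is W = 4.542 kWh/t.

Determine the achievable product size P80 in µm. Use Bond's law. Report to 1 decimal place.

P80 = 272.1 µm

W = 10 Wi (1/√P80 − 1/√F80)  [Bond]
P80^(−½) = W/(10 Wi) + F80^(−½)
  = 4.5420/(10·9.5) + 1/√6094 = 0.047811 + 0.012810 = 0.060621
P80 = (1/0.060621)² = 16.4961² = 272.12 µm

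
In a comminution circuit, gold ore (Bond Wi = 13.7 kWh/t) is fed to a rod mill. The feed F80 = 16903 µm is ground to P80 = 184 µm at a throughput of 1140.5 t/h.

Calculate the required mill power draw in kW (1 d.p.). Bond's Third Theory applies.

W_Bond = 10·Wi·(1/√P₈₀ − 1/√F₈₀)
W = 10·13.7·(1/√184 − 1/√16903) = 10·13.7·(0.066029) = 9.0460 kWh/t
Mill draw = 9.0460 × 1140.5 = 10317.0 kW

P = 10317.0 kW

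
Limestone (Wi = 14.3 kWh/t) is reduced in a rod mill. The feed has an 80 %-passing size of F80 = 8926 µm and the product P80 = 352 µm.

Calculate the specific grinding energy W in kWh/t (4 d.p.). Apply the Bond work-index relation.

W = 6.1083 kWh/t

W = 10 Wi (P80^-0.5 − F80^-0.5)
1/√352 = 0.053300;  1/√8926 = 0.010585
W = 10·14.3·(0.053300 − 0.010585) = 6.1083 kWh/t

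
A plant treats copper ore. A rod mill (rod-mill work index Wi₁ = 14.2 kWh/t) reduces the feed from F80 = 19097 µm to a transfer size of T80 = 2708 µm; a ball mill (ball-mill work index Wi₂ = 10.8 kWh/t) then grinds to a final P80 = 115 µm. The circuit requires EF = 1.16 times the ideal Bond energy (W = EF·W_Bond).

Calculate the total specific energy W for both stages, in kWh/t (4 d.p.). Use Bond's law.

W = 11.2484 kWh/t

Bond: W = 10·Wi·(1/√P80 − 1/√F80)
Stage 1 (19097→2708 µm, Wi₁=14.2): W₁ = 10·14.2·(0.019217 − 0.007236) = 1.7012 kWh/t
Stage 2 (2708→115 µm, Wi₂=10.8): W₂ = 10·10.8·(0.093250 − 0.019217) = 7.9957 kWh/t
W = W₁ + W₂ = 1.7012 + 7.9957 = 9.6969 kWh/t
With EF = 1.16: W = 9.6969·1.16 = 11.2484 kWh/t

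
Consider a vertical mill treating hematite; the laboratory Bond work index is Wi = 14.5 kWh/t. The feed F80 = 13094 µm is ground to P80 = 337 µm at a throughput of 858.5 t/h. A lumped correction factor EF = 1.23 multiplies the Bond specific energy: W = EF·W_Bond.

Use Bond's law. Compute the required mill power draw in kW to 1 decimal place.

W = 10 Wi (P80^-0.5 − F80^-0.5)
W = 10·14.5·(1/√337 − 1/√13094) = 10·14.5·(0.045734) = 6.6315 kWh/t
W_actual = 1.23 × 6.6315 = 8.1567 kWh/t
Mill draw = 8.1567 × 858.5 = 7002.6 kW

P = 7002.6 kW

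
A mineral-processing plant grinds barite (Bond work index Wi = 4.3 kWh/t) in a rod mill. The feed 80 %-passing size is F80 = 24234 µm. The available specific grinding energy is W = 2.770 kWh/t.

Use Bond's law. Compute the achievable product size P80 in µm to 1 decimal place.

W = 10·Wi·[P80^(−½) − F80^(−½)]
⇒ 1/√P80 = W/(10·Wi) + 1/√F80
  = 2.7700/(10·4.3) + 1/√24234 = 0.064419 + 0.006424 = 0.070842
P80 = (1/0.070842)² = 14.1159² = 199.26 µm

P80 = 199.3 µm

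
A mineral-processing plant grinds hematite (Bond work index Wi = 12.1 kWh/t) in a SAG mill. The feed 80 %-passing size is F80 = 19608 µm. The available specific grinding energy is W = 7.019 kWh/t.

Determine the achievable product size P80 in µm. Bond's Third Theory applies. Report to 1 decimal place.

P80 = 235.6 µm

W = 10·Wi·(P80^(-½) − F80^(-½))
P80^(−½) = W/(10 Wi) + F80^(−½)
  = 7.0190/(10·12.1) + 1/√19608 = 0.058008 + 0.007141 = 0.065150
P80 = (1/0.065150)² = 15.3493² = 235.60 µm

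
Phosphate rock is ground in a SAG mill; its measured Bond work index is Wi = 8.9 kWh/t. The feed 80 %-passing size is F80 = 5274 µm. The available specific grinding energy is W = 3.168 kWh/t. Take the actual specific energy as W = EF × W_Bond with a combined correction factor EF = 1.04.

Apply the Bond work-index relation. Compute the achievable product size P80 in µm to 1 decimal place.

P80 = 434.1 µm

Bond: W = 10·Wi·(1/√P80 − 1/√F80)
W_Bond = W / EF = 3.168 / 1.04 = 3.0462 kWh/t
⇒ 1/√P80 = W_Bond/(10·Wi) + 1/√F80
  = 3.0462/(10·8.9) + 1/√5274 = 0.034226 + 0.013770 = 0.047996
P80 = (1/0.047996)² = 20.8349² = 434.09 µm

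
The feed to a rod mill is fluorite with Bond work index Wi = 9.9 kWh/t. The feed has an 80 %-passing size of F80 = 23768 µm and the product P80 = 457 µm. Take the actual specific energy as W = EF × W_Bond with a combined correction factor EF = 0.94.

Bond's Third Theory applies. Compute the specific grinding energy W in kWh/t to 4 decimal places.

W = 10 Wi / √P80 − 10 Wi / √F80
1/√457 = 0.046778;  1/√23768 = 0.006486
W = 10·9.9·(0.046778 − 0.006486) = 3.9889 kWh/t
Corrected W = EF·W_Bond = 0.94·3.9889 = 3.7495 kWh/t

W = 3.7495 kWh/t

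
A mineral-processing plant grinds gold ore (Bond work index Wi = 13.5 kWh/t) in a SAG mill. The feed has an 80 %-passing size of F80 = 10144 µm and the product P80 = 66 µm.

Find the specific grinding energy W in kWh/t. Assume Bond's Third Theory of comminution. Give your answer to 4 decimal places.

W = 15.2770 kWh/t

Bond: W = 10·Wi·(1/√P80 − 1/√F80)
1/√66 = 0.123091;  1/√10144 = 0.009929
W = 10·13.5·(0.123091 − 0.009929) = 15.2770 kWh/t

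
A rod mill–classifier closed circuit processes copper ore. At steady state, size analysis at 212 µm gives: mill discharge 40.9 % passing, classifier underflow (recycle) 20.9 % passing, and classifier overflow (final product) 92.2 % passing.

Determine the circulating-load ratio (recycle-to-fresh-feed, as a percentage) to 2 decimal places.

Two-product formula at 212 µm:
r = (o − d)/(d − u)
r = (92.2 − 40.9)/(40.9 − 20.9) = 51.3/20.0 = 2.5650
CL = 100·r = 256.50 %

CL = 256.50 %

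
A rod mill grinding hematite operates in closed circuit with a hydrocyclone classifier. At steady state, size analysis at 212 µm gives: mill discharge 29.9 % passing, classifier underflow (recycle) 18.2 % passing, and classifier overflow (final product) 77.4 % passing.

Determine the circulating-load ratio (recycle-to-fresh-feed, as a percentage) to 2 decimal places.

CL = 405.98 %

Mass balance on the −212 µm fraction:
(1+r)·d = r·u + o ⇒ r = (o−d)/(d−u)
r = (77.4 − 29.9)/(29.9 − 18.2) = 47.5/11.7 = 4.0598
CL = 100·r = 405.98 %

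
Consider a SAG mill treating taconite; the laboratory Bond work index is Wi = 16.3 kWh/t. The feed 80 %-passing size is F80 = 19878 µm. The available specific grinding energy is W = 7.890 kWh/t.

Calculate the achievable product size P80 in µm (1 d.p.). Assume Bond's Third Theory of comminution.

W = 10·Wi·(P80^(-½) − F80^(-½))
⇒ 1/√P80 = W/(10 Wi) + 1/√F80
  = 7.8900/(10·16.3) + 1/√19878 = 0.048405 + 0.007093 = 0.055498
P80 = (1/0.055498)² = 18.0188² = 324.68 µm

P80 = 324.7 µm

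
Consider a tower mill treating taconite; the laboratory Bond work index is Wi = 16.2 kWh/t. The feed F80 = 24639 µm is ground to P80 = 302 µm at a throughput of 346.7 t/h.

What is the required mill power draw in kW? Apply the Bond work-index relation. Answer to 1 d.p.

P = 2874.1 kW

W = 10 Wi (1/√P80 − 1/√F80)  [Bond]
W = 10·16.2·(1/√302 − 1/√24639) = 10·16.2·(0.051173) = 8.2900 kWh/t
Mill draw = 8.2900 × 346.7 = 2874.1 kW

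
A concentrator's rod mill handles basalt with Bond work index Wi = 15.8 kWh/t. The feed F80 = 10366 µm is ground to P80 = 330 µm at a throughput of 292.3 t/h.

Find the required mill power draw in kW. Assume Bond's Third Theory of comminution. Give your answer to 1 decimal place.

P = 2088.7 kW

W = 10 Wi (1/√P80 − 1/√F80)  [Bond]
W = 10·15.8·(1/√330 − 1/√10366) = 10·15.8·(0.045226) = 7.1458 kWh/t
P_mill = W·ṁ = 7.1458·292.3 = 2088.7 kW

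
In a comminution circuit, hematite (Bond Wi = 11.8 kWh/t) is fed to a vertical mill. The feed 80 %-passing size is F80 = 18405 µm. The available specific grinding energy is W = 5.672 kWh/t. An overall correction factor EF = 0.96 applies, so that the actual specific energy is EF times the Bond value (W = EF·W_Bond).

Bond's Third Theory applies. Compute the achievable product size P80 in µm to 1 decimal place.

P80 = 303.1 µm

W = 10 Wi (1/√P80 − 1/√F80)  [Bond]
W_Bond = W / EF = 5.672 / 0.96 = 5.9083 kWh/t
⇒ 1/√P80 = W_Bond/(10·Wi) + 1/√F80
  = 5.9083/(10·11.8) + 1/√18405 = 0.050071 + 0.007371 = 0.057442
P80 = (1/0.057442)² = 17.4090² = 303.07 µm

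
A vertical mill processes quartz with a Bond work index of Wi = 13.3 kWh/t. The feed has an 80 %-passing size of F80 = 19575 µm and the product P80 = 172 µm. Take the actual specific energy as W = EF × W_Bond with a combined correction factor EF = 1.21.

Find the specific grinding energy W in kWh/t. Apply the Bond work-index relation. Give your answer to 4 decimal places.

W = 11.1206 kWh/t

W = 10·Wi·(P80^(-½) − F80^(-½))
1/√172 = 0.076249;  1/√19575 = 0.007147
W = 10·13.3·(0.076249 − 0.007147) = 9.1905 kWh/t
Apply correction: 9.1905 × 1.21 = 11.1206 kWh/t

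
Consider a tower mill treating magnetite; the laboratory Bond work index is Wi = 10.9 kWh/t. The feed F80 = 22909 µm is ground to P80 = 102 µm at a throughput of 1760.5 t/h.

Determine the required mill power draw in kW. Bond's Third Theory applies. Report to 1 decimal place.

W = 10 Wi (P80^-0.5 − F80^-0.5)
W = 10·10.9·(1/√102 − 1/√22909) = 10·10.9·(0.092408) = 10.0725 kWh/t
P = W·T = 10.0725·1760.5 = 17732.6 kW

P = 17732.6 kW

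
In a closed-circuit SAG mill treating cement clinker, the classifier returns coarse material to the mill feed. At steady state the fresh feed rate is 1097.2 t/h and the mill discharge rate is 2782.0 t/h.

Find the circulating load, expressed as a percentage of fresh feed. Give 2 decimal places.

CL = 153.55 %

Steady state: M = F + R.
R = M − F = 2782.0 − 1097.2 = 1684.8 t/h
CL = 100·R/F = 100·1684.8/1097.2 = 153.55 %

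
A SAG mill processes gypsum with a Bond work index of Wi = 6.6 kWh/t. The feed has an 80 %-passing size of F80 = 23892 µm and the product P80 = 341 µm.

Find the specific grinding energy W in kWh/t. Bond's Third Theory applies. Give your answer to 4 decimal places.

Bond:  W = 10 Wi (1/√P − 1/√F)
1/√341 = 0.054153;  1/√23892 = 0.006470
W = 10·6.6·(0.054153 − 0.006470) = 3.1471 kWh/t

W = 3.1471 kWh/t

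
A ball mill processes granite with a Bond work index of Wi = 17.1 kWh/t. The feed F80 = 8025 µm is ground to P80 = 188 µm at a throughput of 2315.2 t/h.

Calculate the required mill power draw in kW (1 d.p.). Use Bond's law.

W = 10·Wi·[P80^(−½) − F80^(−½)]
W = 10·17.1·(1/√188 − 1/√8025) = 10·17.1·(0.061770) = 10.5626 kWh/t
Mill draw = 10.5626 × 2315.2 = 24454.5 kW

P = 24454.5 kW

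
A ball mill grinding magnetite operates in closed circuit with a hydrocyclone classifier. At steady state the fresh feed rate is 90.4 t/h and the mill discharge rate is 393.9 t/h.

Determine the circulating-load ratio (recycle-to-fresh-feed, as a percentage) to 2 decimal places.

CL = 335.73 %

Mill node: discharge = fresh + recycle.
R = M − F = 393.9 − 90.4 = 303.5 t/h
CL = 100·R/F = 100·303.5/90.4 = 335.73 %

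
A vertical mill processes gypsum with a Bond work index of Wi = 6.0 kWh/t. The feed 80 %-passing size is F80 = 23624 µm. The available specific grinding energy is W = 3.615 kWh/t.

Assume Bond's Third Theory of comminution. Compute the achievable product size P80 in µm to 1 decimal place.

P80 = 224.4 µm

W = 10 Wi (P80^-0.5 − F80^-0.5)
⇒ 1/√P80 = W/(10·Wi) + 1/√F80
  = 3.6150/(10·6.0) + 1/√23624 = 0.060250 + 0.006506 = 0.066756
P80 = (1/0.066756)² = 14.9799² = 224.40 µm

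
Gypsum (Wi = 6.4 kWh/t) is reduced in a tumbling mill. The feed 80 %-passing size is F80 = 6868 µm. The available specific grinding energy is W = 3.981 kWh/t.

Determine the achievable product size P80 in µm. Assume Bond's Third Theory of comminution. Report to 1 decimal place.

P80 = 181.3 µm

W_Bond = 10·Wi·(1/√P₈₀ − 1/√F₈₀)
P80^-0.5 = F80^-0.5 + W/(10 Wi)
  = 3.9810/(10·6.4) + 1/√6868 = 0.062203 + 0.012067 = 0.074270
P80 = (1/0.074270)² = 13.4644² = 181.29 µm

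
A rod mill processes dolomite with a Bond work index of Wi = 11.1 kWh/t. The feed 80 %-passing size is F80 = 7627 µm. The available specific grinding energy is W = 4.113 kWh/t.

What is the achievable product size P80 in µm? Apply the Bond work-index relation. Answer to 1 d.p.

W = 10 Wi (P80^-0.5 − F80^-0.5)
P80^-0.5 = F80^-0.5 + W/(10 Wi)
  = 4.1130/(10·11.1) + 1/√7627 = 0.037054 + 0.011450 = 0.048505
P80 = (1/0.048505)² = 20.6166² = 425.05 µm

P80 = 425.0 µm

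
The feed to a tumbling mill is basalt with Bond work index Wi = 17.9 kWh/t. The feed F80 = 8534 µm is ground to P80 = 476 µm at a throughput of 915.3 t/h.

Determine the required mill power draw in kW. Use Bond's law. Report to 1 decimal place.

W = 10 Wi (P80^-0.5 − F80^-0.5)
W = 10·17.9·(1/√476 − 1/√8534) = 10·17.9·(0.035010) = 6.2668 kWh/t
P = W·T = 6.2668·915.3 = 5736.0 kW

P = 5736.0 kW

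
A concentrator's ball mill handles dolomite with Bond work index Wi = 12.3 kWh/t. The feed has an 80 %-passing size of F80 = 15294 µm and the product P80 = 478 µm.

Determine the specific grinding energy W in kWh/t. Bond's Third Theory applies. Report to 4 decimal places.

Bond:  W = 10 Wi (1/√P − 1/√F)
1/√478 = 0.045739;  1/√15294 = 0.008086
W = 10·12.3·(0.045739 − 0.008086) = 4.6313 kWh/t

W = 4.6313 kWh/t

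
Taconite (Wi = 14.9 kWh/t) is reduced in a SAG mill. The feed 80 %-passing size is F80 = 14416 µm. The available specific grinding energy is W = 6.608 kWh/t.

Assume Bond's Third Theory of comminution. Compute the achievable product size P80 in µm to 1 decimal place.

Bond: W = 10·Wi·(1/√P80 − 1/√F80)
P80^-0.5 = F80^-0.5 + W/(10 Wi)
  = 6.6080/(10·14.9) + 1/√14416 = 0.044349 + 0.008329 = 0.052678
P80 = (1/0.052678)² = 18.9834² = 360.37 µm

P80 = 360.4 µm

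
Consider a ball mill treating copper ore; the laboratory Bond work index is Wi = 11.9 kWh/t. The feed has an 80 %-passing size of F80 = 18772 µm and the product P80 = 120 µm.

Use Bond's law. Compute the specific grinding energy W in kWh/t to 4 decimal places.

W = 9.9946 kWh/t

W = 10·Wi·[P80^(−½) − F80^(−½)]
1/√120 = 0.091287;  1/√18772 = 0.007299
W = 10·11.9·(0.091287 − 0.007299) = 9.9946 kWh/t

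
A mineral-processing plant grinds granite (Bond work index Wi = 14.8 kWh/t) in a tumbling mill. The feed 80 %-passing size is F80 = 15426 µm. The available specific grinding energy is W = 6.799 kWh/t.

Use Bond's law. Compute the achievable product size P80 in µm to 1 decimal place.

P80 = 343.1 µm

W_Bond = 10·Wi·(1/√P₈₀ − 1/√F₈₀)
P80^-0.5 = F80^-0.5 + W/(10 Wi)
  = 6.7990/(10·14.8) + 1/√15426 = 0.045939 + 0.008051 = 0.053991
P80 = (1/0.053991)² = 18.5217² = 343.05 µm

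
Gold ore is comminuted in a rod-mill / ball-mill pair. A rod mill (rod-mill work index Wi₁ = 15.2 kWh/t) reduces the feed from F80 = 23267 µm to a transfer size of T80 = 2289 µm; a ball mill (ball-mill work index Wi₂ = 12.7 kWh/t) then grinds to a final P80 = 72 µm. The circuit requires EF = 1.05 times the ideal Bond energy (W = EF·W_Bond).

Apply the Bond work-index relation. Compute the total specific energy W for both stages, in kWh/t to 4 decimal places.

W = 15.2178 kWh/t

W = 10 Wi (1/√P80 − 1/√F80)  [Bond]
Stage 1 (23267→2289 µm, Wi₁=15.2): W₁ = 10·15.2·(0.020901 − 0.006556) = 2.1805 kWh/t
Stage 2 (2289→72 µm, Wi₂=12.7): W₂ = 10·12.7·(0.117851 − 0.020901) = 12.3126 kWh/t
W = W₁ + W₂ = 2.1805 + 12.3126 = 14.4931 kWh/t
Apply correction: 14.4931 × 1.05 = 15.2178 kWh/t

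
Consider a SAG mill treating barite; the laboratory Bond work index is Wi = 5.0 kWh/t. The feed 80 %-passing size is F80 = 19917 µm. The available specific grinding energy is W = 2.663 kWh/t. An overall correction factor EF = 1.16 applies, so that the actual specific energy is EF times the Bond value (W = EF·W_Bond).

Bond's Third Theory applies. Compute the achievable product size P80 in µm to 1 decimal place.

W = 10 Wi (P80^-0.5 − F80^-0.5)
W_Bond = W / EF = 2.663 / 1.16 = 2.2957 kWh/t
⇒ 1/√P80 = W_Bond/(10 Wi) + 1/√F80
  = 2.2957/(10·5.0) + 1/√19917 = 0.045914 + 0.007086 = 0.053000
P80 = (1/0.053000)² = 18.8681² = 356.00 µm

P80 = 356.0 µm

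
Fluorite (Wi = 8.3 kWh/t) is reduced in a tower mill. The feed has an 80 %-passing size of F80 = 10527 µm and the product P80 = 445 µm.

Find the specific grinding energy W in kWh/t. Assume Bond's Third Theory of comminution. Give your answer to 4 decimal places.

W_Bond = 10·Wi·(1/√P₈₀ − 1/√F₈₀)
1/√445 = 0.047405;  1/√10527 = 0.009746
W = 10·8.3·(0.047405 − 0.009746) = 3.1256 kWh/t

W = 3.1256 kWh/t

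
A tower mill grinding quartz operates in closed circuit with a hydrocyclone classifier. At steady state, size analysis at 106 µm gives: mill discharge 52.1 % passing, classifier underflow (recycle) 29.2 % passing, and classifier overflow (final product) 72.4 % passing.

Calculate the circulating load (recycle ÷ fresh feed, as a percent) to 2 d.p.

CL = 88.65 %

Two-product formula at 106 µm:
d + r·d = r·u + o → r(d−u) = o−d
r = (72.4 − 52.1)/(52.1 − 29.2) = 20.3/22.9 = 0.8865
CL = 100·r = 88.65 %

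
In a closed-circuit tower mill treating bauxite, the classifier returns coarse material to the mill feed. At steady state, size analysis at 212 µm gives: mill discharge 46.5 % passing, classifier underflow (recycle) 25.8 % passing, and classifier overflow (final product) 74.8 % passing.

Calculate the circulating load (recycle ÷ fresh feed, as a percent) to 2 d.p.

CL = 136.71 %

Two-product formula at 212 µm:
r = (o − d)/(d − u)
r = (74.8 − 46.5)/(46.5 − 25.8) = 28.3/20.7 = 1.3671
CL = 100·r = 136.71 %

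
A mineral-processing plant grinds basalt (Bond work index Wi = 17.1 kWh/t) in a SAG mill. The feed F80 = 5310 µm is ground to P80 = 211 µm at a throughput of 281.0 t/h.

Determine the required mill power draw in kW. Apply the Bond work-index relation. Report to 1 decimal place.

P = 2648.6 kW

Bond: W = 10·Wi·(1/√P80 − 1/√F80)
W = 10·17.1·(1/√211 − 1/√5310) = 10·17.1·(0.055120) = 9.4255 kWh/t
P_mill = W·ṁ = 9.4255·281.0 = 2648.6 kW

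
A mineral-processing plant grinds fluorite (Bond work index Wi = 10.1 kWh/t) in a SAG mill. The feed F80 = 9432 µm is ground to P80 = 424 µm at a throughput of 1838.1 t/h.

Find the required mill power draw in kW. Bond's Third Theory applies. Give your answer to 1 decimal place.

W = 10 Wi (P80^-0.5 − F80^-0.5)
W = 10·10.1·(1/√424 − 1/√9432) = 10·10.1·(0.038268) = 3.8650 kWh/t
Power = W × throughput = 3.8650 kWh/t × 1838.1 t/h = 7104.3 kW

P = 7104.3 kW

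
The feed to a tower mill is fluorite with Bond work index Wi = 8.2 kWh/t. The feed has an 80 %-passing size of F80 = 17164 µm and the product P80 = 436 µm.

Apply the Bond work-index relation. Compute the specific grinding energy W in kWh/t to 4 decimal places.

Bond: W = 10·Wi·(1/√P80 − 1/√F80)
1/√436 = 0.047891;  1/√17164 = 0.007633
W = 10·8.2·(0.047891 − 0.007633) = 3.3012 kWh/t

W = 3.3012 kWh/t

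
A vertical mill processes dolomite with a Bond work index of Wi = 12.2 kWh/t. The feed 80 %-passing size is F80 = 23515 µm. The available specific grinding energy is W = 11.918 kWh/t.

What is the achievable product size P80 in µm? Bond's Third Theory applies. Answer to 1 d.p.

P80 = 92.1 µm

W_Bond = 10·Wi·(1/√P₈₀ − 1/√F₈₀)
1/√P80 = 1/√F80 + W/(10·Wi)
  = 11.9180/(10·12.2) + 1/√23515 = 0.097689 + 0.006521 = 0.104210
P80 = (1/0.104210)² = 9.5960² = 92.08 µm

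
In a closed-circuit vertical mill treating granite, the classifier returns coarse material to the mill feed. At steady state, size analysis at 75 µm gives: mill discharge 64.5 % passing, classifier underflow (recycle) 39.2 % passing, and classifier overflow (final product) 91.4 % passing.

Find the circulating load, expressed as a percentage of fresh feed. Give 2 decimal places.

CL = 106.32 %

Two-product formula at 75 µm:
r = (o − d)/(d − u)
r = (91.4 − 64.5)/(64.5 − 39.2) = 26.9/25.3 = 1.0632
CL = 100·r = 106.32 %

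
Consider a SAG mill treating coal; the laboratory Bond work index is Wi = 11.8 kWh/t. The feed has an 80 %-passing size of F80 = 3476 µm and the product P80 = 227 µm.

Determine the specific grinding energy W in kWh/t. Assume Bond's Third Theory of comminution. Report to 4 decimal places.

W = 5.8305 kWh/t

W = 10·Wi·[P80^(−½) − F80^(−½)]
1/√227 = 0.066372;  1/√3476 = 0.016961
W = 10·11.8·(0.066372 − 0.016961) = 5.8305 kWh/t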